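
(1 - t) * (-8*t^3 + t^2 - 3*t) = 8*t^4 - 9*t^3 + 4*t^2 - 3*t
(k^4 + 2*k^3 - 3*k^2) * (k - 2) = k^5 - 7*k^3 + 6*k^2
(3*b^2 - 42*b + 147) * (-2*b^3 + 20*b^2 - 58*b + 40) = -6*b^5 + 144*b^4 - 1308*b^3 + 5496*b^2 - 10206*b + 5880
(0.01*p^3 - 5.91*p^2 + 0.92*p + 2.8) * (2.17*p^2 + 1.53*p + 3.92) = 0.0217*p^5 - 12.8094*p^4 - 7.0067*p^3 - 15.6836*p^2 + 7.8904*p + 10.976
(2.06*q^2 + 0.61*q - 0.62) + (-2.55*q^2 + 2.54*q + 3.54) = -0.49*q^2 + 3.15*q + 2.92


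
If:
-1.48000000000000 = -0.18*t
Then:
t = 8.22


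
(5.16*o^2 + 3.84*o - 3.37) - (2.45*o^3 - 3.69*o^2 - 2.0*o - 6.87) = -2.45*o^3 + 8.85*o^2 + 5.84*o + 3.5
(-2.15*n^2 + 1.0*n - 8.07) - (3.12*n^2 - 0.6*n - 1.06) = -5.27*n^2 + 1.6*n - 7.01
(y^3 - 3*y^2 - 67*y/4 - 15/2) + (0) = y^3 - 3*y^2 - 67*y/4 - 15/2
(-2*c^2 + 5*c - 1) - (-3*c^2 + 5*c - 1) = c^2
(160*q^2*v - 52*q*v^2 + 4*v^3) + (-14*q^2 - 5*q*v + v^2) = 160*q^2*v - 14*q^2 - 52*q*v^2 - 5*q*v + 4*v^3 + v^2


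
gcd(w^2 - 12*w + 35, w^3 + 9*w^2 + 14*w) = 1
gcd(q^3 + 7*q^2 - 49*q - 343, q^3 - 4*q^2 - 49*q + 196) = q^2 - 49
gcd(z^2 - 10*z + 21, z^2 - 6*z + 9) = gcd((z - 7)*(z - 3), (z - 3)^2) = z - 3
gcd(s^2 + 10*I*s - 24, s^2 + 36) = s + 6*I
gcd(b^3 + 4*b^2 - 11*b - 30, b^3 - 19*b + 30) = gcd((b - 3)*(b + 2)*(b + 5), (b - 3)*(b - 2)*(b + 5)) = b^2 + 2*b - 15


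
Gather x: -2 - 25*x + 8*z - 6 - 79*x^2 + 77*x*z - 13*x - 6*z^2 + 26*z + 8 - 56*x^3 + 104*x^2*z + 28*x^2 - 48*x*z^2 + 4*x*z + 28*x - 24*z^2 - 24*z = -56*x^3 + x^2*(104*z - 51) + x*(-48*z^2 + 81*z - 10) - 30*z^2 + 10*z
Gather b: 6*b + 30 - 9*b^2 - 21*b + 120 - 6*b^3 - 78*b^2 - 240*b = -6*b^3 - 87*b^2 - 255*b + 150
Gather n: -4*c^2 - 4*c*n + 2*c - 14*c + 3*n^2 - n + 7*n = -4*c^2 - 12*c + 3*n^2 + n*(6 - 4*c)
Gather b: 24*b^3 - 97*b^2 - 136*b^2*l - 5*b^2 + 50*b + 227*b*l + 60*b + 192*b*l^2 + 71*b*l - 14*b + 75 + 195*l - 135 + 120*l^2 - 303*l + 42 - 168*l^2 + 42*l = 24*b^3 + b^2*(-136*l - 102) + b*(192*l^2 + 298*l + 96) - 48*l^2 - 66*l - 18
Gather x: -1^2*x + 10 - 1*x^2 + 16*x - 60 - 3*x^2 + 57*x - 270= -4*x^2 + 72*x - 320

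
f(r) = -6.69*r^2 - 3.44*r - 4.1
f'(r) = -13.38*r - 3.44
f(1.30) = -19.88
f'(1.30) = -20.83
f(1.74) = -30.34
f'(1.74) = -26.72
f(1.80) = -31.97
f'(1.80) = -27.52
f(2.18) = -43.39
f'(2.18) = -32.61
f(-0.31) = -3.68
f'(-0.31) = 0.71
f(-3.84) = -89.54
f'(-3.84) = 47.94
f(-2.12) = -26.87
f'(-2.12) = 24.93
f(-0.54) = -4.19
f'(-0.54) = 3.79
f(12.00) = -1008.74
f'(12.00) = -164.00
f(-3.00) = -53.99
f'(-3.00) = 36.70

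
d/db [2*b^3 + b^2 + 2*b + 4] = 6*b^2 + 2*b + 2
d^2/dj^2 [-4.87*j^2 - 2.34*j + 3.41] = -9.74000000000000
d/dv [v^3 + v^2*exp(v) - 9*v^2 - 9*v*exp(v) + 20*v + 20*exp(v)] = v^2*exp(v) + 3*v^2 - 7*v*exp(v) - 18*v + 11*exp(v) + 20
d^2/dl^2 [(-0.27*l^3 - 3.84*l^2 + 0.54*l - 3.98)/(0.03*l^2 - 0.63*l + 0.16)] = (2.16840434497101e-19*l^5 - 0.355914*l^3 + 0.252396*l^2 + 0.394308*l - 3.20886)/(2.7e-5*l^6 - 0.001701*l^5 + 0.036153*l^4 - 0.268191*l^3 + 0.192816*l^2 - 0.048384*l + 0.004096)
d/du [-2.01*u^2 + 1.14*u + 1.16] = 1.14 - 4.02*u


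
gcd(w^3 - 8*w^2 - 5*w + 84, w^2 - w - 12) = w^2 - w - 12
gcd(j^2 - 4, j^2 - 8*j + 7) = 1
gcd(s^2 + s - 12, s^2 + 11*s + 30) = 1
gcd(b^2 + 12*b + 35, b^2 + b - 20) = b + 5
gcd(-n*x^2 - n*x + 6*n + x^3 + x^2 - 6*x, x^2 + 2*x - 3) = x + 3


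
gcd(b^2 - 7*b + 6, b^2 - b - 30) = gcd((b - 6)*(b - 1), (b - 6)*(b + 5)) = b - 6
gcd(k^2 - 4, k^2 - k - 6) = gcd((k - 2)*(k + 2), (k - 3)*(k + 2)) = k + 2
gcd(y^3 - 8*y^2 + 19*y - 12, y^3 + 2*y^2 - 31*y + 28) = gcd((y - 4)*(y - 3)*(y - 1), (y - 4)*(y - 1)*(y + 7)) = y^2 - 5*y + 4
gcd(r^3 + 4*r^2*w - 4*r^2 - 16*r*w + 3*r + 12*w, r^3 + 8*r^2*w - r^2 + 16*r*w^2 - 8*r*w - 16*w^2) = r^2 + 4*r*w - r - 4*w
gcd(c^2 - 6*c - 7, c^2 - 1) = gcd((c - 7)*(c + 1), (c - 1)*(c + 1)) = c + 1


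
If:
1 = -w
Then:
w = -1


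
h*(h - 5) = h^2 - 5*h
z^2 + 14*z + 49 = (z + 7)^2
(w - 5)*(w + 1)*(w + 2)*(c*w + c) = c*w^4 - c*w^3 - 15*c*w^2 - 23*c*w - 10*c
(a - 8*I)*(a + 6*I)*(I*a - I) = I*a^3 + 2*a^2 - I*a^2 - 2*a + 48*I*a - 48*I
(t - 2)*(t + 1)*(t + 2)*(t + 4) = t^4 + 5*t^3 - 20*t - 16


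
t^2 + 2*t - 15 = (t - 3)*(t + 5)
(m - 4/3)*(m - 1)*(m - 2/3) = m^3 - 3*m^2 + 26*m/9 - 8/9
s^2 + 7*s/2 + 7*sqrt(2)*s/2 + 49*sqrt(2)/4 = (s + 7/2)*(s + 7*sqrt(2)/2)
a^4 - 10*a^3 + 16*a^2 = a^2*(a - 8)*(a - 2)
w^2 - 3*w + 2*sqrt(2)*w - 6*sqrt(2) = (w - 3)*(w + 2*sqrt(2))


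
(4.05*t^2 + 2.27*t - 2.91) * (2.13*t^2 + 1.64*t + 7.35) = 8.6265*t^4 + 11.4771*t^3 + 27.292*t^2 + 11.9121*t - 21.3885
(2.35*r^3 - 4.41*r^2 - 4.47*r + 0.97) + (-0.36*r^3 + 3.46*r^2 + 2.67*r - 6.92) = 1.99*r^3 - 0.95*r^2 - 1.8*r - 5.95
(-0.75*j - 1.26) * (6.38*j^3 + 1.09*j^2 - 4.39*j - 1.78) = -4.785*j^4 - 8.8563*j^3 + 1.9191*j^2 + 6.8664*j + 2.2428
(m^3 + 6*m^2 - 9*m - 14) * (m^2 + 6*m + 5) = m^5 + 12*m^4 + 32*m^3 - 38*m^2 - 129*m - 70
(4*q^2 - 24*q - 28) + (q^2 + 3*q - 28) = 5*q^2 - 21*q - 56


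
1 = 1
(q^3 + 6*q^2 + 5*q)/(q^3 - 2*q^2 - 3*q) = (q + 5)/(q - 3)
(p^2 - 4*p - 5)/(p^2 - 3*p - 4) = (p - 5)/(p - 4)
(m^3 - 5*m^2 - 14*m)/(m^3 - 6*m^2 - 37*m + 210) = m*(m + 2)/(m^2 + m - 30)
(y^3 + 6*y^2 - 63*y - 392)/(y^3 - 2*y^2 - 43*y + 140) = (y^2 - y - 56)/(y^2 - 9*y + 20)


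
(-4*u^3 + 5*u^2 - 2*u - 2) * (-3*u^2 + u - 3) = 12*u^5 - 19*u^4 + 23*u^3 - 11*u^2 + 4*u + 6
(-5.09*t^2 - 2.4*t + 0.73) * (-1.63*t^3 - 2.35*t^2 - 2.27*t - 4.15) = 8.2967*t^5 + 15.8735*t^4 + 16.0044*t^3 + 24.856*t^2 + 8.3029*t - 3.0295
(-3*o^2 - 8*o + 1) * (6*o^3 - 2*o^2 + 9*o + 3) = -18*o^5 - 42*o^4 - 5*o^3 - 83*o^2 - 15*o + 3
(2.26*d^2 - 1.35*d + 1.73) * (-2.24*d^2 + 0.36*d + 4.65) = -5.0624*d^4 + 3.8376*d^3 + 6.1478*d^2 - 5.6547*d + 8.0445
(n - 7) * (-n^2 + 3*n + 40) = -n^3 + 10*n^2 + 19*n - 280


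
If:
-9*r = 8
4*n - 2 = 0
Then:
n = 1/2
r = -8/9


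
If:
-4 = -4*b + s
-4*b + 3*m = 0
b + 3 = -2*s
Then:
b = 5/9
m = 20/27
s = -16/9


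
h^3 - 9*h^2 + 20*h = h*(h - 5)*(h - 4)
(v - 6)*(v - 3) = v^2 - 9*v + 18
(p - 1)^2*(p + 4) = p^3 + 2*p^2 - 7*p + 4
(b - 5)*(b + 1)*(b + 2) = b^3 - 2*b^2 - 13*b - 10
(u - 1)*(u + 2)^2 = u^3 + 3*u^2 - 4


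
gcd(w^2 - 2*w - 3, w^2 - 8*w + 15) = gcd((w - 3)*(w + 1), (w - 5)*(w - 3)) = w - 3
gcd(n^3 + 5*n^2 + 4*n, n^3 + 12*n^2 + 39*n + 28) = n^2 + 5*n + 4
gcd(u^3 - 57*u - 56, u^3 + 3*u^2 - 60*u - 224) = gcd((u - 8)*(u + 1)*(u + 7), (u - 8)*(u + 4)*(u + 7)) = u^2 - u - 56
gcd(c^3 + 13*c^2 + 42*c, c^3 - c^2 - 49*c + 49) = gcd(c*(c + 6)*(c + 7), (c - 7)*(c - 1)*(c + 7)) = c + 7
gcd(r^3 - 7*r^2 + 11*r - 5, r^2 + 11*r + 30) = 1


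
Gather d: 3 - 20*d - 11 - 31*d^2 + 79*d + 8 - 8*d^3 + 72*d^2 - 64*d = -8*d^3 + 41*d^2 - 5*d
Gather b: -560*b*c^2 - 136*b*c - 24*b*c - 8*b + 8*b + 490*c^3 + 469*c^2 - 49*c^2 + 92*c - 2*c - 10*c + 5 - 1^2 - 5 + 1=b*(-560*c^2 - 160*c) + 490*c^3 + 420*c^2 + 80*c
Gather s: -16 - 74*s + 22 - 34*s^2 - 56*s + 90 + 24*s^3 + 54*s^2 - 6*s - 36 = 24*s^3 + 20*s^2 - 136*s + 60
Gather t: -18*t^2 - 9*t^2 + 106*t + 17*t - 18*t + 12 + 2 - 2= -27*t^2 + 105*t + 12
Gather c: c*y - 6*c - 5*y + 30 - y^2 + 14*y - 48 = c*(y - 6) - y^2 + 9*y - 18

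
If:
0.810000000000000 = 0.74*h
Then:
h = 1.09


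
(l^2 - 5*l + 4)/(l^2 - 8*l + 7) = (l - 4)/(l - 7)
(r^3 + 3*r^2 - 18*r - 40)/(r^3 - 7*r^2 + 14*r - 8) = (r^2 + 7*r + 10)/(r^2 - 3*r + 2)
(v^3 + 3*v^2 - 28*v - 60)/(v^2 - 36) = (v^2 - 3*v - 10)/(v - 6)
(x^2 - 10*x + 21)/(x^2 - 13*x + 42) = (x - 3)/(x - 6)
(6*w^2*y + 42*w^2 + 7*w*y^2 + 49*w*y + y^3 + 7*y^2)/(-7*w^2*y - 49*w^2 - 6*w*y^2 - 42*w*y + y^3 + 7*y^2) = (6*w + y)/(-7*w + y)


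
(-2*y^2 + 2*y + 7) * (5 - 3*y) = 6*y^3 - 16*y^2 - 11*y + 35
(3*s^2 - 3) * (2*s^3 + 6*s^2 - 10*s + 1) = 6*s^5 + 18*s^4 - 36*s^3 - 15*s^2 + 30*s - 3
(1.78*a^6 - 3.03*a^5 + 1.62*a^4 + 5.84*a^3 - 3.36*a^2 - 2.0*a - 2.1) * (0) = 0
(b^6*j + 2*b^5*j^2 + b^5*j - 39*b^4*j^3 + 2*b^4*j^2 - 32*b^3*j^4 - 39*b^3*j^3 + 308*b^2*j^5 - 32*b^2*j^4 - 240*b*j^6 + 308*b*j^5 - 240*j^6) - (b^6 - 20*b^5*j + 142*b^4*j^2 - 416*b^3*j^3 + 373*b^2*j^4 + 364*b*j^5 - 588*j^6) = b^6*j - b^6 + 2*b^5*j^2 + 21*b^5*j - 39*b^4*j^3 - 140*b^4*j^2 - 32*b^3*j^4 + 377*b^3*j^3 + 308*b^2*j^5 - 405*b^2*j^4 - 240*b*j^6 - 56*b*j^5 + 348*j^6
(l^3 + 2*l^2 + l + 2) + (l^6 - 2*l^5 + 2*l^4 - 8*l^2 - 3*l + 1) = l^6 - 2*l^5 + 2*l^4 + l^3 - 6*l^2 - 2*l + 3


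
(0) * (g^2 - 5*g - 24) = 0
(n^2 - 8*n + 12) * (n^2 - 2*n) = n^4 - 10*n^3 + 28*n^2 - 24*n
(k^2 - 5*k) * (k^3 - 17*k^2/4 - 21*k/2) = k^5 - 37*k^4/4 + 43*k^3/4 + 105*k^2/2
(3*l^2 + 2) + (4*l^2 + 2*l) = 7*l^2 + 2*l + 2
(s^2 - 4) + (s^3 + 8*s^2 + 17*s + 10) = s^3 + 9*s^2 + 17*s + 6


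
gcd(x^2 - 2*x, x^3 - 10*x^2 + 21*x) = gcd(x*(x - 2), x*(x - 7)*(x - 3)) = x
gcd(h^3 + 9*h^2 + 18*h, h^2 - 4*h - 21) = h + 3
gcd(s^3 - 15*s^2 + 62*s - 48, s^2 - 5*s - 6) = s - 6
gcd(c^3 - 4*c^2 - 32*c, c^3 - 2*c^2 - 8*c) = c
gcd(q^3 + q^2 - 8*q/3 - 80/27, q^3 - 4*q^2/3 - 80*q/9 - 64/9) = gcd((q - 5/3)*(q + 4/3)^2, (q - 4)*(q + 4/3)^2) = q^2 + 8*q/3 + 16/9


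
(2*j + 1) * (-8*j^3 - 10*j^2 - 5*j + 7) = -16*j^4 - 28*j^3 - 20*j^2 + 9*j + 7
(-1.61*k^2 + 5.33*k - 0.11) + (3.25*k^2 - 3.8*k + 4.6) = 1.64*k^2 + 1.53*k + 4.49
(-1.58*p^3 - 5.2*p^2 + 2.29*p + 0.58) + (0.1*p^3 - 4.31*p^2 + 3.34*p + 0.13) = -1.48*p^3 - 9.51*p^2 + 5.63*p + 0.71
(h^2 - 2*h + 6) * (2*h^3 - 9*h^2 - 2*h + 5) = 2*h^5 - 13*h^4 + 28*h^3 - 45*h^2 - 22*h + 30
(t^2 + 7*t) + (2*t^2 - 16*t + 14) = 3*t^2 - 9*t + 14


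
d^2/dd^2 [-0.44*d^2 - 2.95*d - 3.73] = -0.880000000000000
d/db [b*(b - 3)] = 2*b - 3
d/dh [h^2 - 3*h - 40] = 2*h - 3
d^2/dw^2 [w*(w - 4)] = 2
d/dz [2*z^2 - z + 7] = 4*z - 1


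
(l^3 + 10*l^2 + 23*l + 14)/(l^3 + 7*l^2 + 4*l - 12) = (l^2 + 8*l + 7)/(l^2 + 5*l - 6)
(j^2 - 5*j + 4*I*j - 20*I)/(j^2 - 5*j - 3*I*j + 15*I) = (j + 4*I)/(j - 3*I)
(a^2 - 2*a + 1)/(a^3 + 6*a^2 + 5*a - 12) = (a - 1)/(a^2 + 7*a + 12)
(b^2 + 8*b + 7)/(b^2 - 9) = (b^2 + 8*b + 7)/(b^2 - 9)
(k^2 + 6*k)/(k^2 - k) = (k + 6)/(k - 1)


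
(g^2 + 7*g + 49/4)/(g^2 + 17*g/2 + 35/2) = (g + 7/2)/(g + 5)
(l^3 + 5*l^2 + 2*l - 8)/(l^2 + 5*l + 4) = (l^2 + l - 2)/(l + 1)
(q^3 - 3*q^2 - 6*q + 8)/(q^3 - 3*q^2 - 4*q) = (q^2 + q - 2)/(q*(q + 1))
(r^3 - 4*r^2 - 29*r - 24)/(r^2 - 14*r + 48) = (r^2 + 4*r + 3)/(r - 6)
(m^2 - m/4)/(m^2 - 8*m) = (m - 1/4)/(m - 8)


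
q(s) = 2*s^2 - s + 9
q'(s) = 4*s - 1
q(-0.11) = 9.13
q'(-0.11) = -1.44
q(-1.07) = 12.36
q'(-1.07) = -5.28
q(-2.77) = 27.12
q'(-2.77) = -12.08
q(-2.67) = 25.93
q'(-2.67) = -11.68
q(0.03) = 8.97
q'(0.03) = -0.88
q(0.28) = 8.88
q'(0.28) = 0.12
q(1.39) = 11.47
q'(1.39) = 4.56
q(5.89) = 72.49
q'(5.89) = 22.56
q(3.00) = 24.00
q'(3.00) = 11.00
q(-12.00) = 309.00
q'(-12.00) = -49.00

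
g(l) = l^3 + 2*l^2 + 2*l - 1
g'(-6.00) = 86.00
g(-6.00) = -157.00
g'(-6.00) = 86.00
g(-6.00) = -157.00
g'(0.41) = 4.14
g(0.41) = 0.23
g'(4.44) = 78.90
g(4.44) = 134.84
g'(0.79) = 7.03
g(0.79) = 2.32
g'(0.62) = 5.63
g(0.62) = 1.25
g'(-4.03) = 34.60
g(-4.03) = -42.03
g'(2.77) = 36.10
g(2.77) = 41.14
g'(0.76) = 6.77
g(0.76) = 2.11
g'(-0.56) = 0.70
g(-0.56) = -1.67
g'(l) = 3*l^2 + 4*l + 2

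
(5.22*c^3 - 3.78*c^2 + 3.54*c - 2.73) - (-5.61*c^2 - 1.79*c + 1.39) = 5.22*c^3 + 1.83*c^2 + 5.33*c - 4.12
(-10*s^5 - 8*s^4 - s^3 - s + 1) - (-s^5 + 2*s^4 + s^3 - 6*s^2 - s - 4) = -9*s^5 - 10*s^4 - 2*s^3 + 6*s^2 + 5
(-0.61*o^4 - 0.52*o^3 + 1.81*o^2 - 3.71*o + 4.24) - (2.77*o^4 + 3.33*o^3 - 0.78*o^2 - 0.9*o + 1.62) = -3.38*o^4 - 3.85*o^3 + 2.59*o^2 - 2.81*o + 2.62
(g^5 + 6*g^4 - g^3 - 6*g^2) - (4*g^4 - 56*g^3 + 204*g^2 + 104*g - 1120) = g^5 + 2*g^4 + 55*g^3 - 210*g^2 - 104*g + 1120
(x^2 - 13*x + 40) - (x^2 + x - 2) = 42 - 14*x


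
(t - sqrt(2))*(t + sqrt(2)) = t^2 - 2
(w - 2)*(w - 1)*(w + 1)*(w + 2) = w^4 - 5*w^2 + 4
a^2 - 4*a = a*(a - 4)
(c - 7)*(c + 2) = c^2 - 5*c - 14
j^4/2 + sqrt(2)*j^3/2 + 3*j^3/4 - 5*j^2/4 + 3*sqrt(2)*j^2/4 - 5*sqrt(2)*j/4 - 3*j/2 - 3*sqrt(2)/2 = (j/2 + 1/2)*(j - 3/2)*(j + 2)*(j + sqrt(2))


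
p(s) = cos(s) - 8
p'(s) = -sin(s)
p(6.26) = -7.00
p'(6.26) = 0.02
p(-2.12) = -8.52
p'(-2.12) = 0.85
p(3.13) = -9.00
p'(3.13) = -0.01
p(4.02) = -8.64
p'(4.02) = 0.77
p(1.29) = -7.72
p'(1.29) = -0.96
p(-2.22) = -8.60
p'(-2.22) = 0.80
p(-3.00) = -8.99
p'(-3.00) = 0.14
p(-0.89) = -7.37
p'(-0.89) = 0.78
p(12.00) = -7.16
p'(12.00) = 0.54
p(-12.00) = -7.16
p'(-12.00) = -0.54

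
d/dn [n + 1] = 1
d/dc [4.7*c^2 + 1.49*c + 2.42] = 9.4*c + 1.49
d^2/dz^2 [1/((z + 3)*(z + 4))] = 2*((z + 3)^2 + (z + 3)*(z + 4) + (z + 4)^2)/((z + 3)^3*(z + 4)^3)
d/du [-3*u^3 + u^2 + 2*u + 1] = -9*u^2 + 2*u + 2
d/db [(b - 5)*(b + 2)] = 2*b - 3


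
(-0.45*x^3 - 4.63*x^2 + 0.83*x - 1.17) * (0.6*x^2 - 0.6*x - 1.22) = -0.27*x^5 - 2.508*x^4 + 3.825*x^3 + 4.4486*x^2 - 0.3106*x + 1.4274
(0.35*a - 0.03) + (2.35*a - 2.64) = 2.7*a - 2.67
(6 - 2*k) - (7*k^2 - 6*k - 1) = -7*k^2 + 4*k + 7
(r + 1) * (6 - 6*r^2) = -6*r^3 - 6*r^2 + 6*r + 6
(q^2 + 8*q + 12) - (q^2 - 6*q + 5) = 14*q + 7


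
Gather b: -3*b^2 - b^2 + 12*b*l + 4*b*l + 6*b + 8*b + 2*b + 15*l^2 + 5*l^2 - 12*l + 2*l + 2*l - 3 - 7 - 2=-4*b^2 + b*(16*l + 16) + 20*l^2 - 8*l - 12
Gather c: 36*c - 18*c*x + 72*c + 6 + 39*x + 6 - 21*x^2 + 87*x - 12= c*(108 - 18*x) - 21*x^2 + 126*x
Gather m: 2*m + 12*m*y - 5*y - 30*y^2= m*(12*y + 2) - 30*y^2 - 5*y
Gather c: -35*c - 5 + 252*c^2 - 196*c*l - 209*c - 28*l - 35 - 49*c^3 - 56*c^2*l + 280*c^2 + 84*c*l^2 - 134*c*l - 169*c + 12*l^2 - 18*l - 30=-49*c^3 + c^2*(532 - 56*l) + c*(84*l^2 - 330*l - 413) + 12*l^2 - 46*l - 70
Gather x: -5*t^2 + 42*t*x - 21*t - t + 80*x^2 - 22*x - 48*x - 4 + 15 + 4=-5*t^2 - 22*t + 80*x^2 + x*(42*t - 70) + 15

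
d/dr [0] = 0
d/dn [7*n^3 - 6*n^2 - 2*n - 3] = 21*n^2 - 12*n - 2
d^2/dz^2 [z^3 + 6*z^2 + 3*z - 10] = 6*z + 12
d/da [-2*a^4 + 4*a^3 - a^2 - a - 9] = -8*a^3 + 12*a^2 - 2*a - 1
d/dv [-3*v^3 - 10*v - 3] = -9*v^2 - 10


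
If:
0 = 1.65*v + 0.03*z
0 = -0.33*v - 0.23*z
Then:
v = 0.00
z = 0.00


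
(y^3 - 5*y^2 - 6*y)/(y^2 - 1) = y*(y - 6)/(y - 1)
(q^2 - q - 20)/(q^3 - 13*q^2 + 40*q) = (q + 4)/(q*(q - 8))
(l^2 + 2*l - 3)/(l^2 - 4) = (l^2 + 2*l - 3)/(l^2 - 4)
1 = 1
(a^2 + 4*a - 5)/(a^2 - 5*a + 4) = (a + 5)/(a - 4)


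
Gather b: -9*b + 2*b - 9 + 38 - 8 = 21 - 7*b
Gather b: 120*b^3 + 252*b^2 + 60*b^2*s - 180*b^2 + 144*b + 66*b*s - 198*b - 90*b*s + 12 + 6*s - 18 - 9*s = 120*b^3 + b^2*(60*s + 72) + b*(-24*s - 54) - 3*s - 6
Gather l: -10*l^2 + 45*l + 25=-10*l^2 + 45*l + 25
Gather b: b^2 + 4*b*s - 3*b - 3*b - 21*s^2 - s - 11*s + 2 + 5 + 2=b^2 + b*(4*s - 6) - 21*s^2 - 12*s + 9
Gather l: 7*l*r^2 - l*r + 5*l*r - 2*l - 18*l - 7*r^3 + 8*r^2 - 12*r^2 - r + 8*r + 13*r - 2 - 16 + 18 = l*(7*r^2 + 4*r - 20) - 7*r^3 - 4*r^2 + 20*r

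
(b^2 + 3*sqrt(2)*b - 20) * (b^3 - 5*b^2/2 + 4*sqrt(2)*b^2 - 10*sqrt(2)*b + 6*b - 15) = b^5 - 5*b^4/2 + 7*sqrt(2)*b^4 - 35*sqrt(2)*b^3/2 + 10*b^3 - 62*sqrt(2)*b^2 - 25*b^2 - 120*b + 155*sqrt(2)*b + 300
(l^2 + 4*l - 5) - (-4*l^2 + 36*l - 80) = 5*l^2 - 32*l + 75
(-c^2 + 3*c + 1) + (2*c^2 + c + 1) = c^2 + 4*c + 2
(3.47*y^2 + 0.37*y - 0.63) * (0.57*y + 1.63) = 1.9779*y^3 + 5.867*y^2 + 0.244*y - 1.0269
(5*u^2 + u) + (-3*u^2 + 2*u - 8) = 2*u^2 + 3*u - 8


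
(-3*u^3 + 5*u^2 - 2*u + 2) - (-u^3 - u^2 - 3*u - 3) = -2*u^3 + 6*u^2 + u + 5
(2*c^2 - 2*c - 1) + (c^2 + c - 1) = 3*c^2 - c - 2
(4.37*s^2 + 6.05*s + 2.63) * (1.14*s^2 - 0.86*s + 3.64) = 4.9818*s^4 + 3.1388*s^3 + 13.702*s^2 + 19.7602*s + 9.5732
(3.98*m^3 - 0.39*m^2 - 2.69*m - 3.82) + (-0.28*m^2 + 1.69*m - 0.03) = 3.98*m^3 - 0.67*m^2 - 1.0*m - 3.85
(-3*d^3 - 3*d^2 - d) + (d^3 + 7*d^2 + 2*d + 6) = -2*d^3 + 4*d^2 + d + 6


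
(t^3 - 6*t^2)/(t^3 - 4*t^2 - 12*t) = t/(t + 2)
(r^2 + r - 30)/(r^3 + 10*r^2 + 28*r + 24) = (r - 5)/(r^2 + 4*r + 4)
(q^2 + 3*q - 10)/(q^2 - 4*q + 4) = (q + 5)/(q - 2)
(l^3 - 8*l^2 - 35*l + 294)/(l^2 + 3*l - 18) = (l^2 - 14*l + 49)/(l - 3)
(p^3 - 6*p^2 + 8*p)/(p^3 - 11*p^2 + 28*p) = (p - 2)/(p - 7)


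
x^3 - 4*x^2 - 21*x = x*(x - 7)*(x + 3)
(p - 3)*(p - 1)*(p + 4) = p^3 - 13*p + 12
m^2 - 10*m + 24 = (m - 6)*(m - 4)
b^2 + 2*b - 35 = (b - 5)*(b + 7)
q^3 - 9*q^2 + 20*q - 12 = (q - 6)*(q - 2)*(q - 1)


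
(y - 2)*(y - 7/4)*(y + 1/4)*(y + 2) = y^4 - 3*y^3/2 - 71*y^2/16 + 6*y + 7/4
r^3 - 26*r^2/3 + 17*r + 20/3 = (r - 5)*(r - 4)*(r + 1/3)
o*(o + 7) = o^2 + 7*o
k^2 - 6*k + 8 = (k - 4)*(k - 2)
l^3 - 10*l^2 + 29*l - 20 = (l - 5)*(l - 4)*(l - 1)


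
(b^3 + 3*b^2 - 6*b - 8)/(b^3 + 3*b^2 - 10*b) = (b^2 + 5*b + 4)/(b*(b + 5))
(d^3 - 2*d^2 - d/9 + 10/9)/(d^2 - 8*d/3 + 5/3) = d + 2/3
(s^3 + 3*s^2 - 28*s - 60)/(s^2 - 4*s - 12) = (s^2 + s - 30)/(s - 6)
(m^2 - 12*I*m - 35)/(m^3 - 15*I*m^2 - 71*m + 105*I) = 1/(m - 3*I)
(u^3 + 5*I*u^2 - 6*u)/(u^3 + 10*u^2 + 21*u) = (u^2 + 5*I*u - 6)/(u^2 + 10*u + 21)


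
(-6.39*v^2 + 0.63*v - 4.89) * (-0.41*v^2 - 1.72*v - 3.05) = 2.6199*v^4 + 10.7325*v^3 + 20.4108*v^2 + 6.4893*v + 14.9145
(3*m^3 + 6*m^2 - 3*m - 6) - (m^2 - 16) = 3*m^3 + 5*m^2 - 3*m + 10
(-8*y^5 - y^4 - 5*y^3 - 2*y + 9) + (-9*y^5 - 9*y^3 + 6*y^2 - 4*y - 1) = -17*y^5 - y^4 - 14*y^3 + 6*y^2 - 6*y + 8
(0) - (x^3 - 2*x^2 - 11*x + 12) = -x^3 + 2*x^2 + 11*x - 12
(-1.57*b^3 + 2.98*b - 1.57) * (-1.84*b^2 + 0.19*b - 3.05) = 2.8888*b^5 - 0.2983*b^4 - 0.6947*b^3 + 3.455*b^2 - 9.3873*b + 4.7885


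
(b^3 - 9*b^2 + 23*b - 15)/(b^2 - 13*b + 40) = (b^2 - 4*b + 3)/(b - 8)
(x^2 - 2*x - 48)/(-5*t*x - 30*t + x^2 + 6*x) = (x - 8)/(-5*t + x)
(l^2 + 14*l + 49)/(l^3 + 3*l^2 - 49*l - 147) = (l + 7)/(l^2 - 4*l - 21)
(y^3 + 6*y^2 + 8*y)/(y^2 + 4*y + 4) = y*(y + 4)/(y + 2)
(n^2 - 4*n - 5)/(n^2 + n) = (n - 5)/n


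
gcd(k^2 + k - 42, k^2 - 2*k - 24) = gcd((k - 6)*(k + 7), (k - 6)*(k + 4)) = k - 6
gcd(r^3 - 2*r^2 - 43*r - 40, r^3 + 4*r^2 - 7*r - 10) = r^2 + 6*r + 5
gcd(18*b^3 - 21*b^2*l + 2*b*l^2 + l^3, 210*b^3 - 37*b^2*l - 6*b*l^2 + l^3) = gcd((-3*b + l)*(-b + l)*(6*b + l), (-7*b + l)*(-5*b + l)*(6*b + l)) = 6*b + l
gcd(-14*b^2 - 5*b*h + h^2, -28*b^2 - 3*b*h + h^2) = 7*b - h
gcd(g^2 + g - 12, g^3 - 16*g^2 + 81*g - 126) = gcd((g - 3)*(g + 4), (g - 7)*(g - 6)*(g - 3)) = g - 3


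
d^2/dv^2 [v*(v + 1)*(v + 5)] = 6*v + 12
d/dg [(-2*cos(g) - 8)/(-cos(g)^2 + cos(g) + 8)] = 2*(cos(g)^2 + 8*cos(g) + 4)*sin(g)/(sin(g)^2 + cos(g) + 7)^2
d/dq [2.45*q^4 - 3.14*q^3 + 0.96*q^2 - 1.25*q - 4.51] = 9.8*q^3 - 9.42*q^2 + 1.92*q - 1.25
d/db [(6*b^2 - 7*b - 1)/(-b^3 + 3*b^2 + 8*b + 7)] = (6*b^4 - 14*b^3 + 66*b^2 + 90*b - 41)/(b^6 - 6*b^5 - 7*b^4 + 34*b^3 + 106*b^2 + 112*b + 49)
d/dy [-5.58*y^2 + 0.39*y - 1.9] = 0.39 - 11.16*y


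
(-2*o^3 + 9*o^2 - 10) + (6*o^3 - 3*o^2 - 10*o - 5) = 4*o^3 + 6*o^2 - 10*o - 15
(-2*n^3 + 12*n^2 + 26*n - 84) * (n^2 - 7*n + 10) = -2*n^5 + 26*n^4 - 78*n^3 - 146*n^2 + 848*n - 840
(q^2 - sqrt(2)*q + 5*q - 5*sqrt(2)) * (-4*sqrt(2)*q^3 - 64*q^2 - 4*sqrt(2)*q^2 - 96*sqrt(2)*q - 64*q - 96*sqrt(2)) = -4*sqrt(2)*q^5 - 56*q^4 - 24*sqrt(2)*q^4 - 336*q^3 - 52*sqrt(2)*q^3 - 192*sqrt(2)*q^2 - 88*q^2 - 160*sqrt(2)*q + 1152*q + 960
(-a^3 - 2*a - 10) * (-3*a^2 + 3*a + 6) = 3*a^5 - 3*a^4 + 24*a^2 - 42*a - 60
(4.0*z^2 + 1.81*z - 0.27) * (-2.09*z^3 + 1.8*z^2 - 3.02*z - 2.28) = -8.36*z^5 + 3.4171*z^4 - 8.2577*z^3 - 15.0722*z^2 - 3.3114*z + 0.6156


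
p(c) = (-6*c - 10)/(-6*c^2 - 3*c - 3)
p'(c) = (-6*c - 10)*(12*c + 3)/(-6*c^2 - 3*c - 3)^2 - 6/(-6*c^2 - 3*c - 3) = 4*(-3*c^2 - 10*c - 1)/(3*(4*c^4 + 4*c^3 + 5*c^2 + 2*c + 1))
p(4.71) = 0.25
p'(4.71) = -0.06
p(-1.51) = 0.08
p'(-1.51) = 0.59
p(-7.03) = -0.12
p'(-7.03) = -0.01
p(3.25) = 0.39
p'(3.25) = -0.13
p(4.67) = 0.26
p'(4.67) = -0.06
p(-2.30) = -0.14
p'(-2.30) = 0.09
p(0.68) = 1.80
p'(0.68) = -1.81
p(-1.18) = 0.37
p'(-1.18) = 1.30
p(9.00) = 0.12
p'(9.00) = -0.02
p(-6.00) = -0.13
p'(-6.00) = -0.01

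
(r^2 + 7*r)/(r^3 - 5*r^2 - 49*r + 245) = r/(r^2 - 12*r + 35)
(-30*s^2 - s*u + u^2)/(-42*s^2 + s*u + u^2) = (5*s + u)/(7*s + u)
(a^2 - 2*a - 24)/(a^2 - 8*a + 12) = (a + 4)/(a - 2)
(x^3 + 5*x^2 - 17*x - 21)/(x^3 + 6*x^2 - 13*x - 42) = (x + 1)/(x + 2)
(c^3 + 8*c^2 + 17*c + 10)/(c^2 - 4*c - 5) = (c^2 + 7*c + 10)/(c - 5)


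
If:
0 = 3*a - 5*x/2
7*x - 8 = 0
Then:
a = 20/21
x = 8/7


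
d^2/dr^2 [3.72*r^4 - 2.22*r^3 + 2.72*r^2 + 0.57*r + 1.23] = 44.64*r^2 - 13.32*r + 5.44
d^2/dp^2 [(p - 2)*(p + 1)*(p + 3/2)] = 6*p + 1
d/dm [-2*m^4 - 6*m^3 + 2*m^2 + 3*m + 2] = -8*m^3 - 18*m^2 + 4*m + 3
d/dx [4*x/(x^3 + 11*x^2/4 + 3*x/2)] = -(128*x + 176)/(4*x^2 + 11*x + 6)^2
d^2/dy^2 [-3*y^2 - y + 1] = -6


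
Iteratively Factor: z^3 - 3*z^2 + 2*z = (z - 1)*(z^2 - 2*z) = z*(z - 1)*(z - 2)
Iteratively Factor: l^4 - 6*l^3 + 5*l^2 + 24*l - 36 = (l - 2)*(l^3 - 4*l^2 - 3*l + 18) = (l - 3)*(l - 2)*(l^2 - l - 6) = (l - 3)^2*(l - 2)*(l + 2)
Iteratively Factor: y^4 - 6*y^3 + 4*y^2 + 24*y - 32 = (y + 2)*(y^3 - 8*y^2 + 20*y - 16) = (y - 2)*(y + 2)*(y^2 - 6*y + 8) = (y - 2)^2*(y + 2)*(y - 4)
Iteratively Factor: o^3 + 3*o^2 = (o)*(o^2 + 3*o) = o^2*(o + 3)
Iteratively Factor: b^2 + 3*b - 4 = (b - 1)*(b + 4)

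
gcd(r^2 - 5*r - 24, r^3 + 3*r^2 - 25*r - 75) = r + 3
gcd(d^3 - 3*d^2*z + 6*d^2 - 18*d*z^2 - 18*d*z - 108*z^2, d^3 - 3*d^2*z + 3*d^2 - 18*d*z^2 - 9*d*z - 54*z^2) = -d^2 + 3*d*z + 18*z^2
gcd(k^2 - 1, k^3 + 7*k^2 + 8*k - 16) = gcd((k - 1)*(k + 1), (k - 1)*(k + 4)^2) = k - 1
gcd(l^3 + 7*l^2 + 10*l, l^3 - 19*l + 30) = l + 5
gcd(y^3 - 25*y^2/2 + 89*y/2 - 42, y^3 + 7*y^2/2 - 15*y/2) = y - 3/2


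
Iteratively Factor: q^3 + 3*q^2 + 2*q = (q)*(q^2 + 3*q + 2) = q*(q + 2)*(q + 1)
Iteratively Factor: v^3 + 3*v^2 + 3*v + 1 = (v + 1)*(v^2 + 2*v + 1) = (v + 1)^2*(v + 1)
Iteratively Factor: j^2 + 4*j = (j + 4)*(j)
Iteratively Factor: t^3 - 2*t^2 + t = (t - 1)*(t^2 - t) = t*(t - 1)*(t - 1)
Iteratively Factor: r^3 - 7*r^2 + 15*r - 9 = (r - 3)*(r^2 - 4*r + 3) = (r - 3)^2*(r - 1)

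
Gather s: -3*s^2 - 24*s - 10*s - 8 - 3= -3*s^2 - 34*s - 11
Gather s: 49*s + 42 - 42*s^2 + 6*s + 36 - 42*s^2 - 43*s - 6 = -84*s^2 + 12*s + 72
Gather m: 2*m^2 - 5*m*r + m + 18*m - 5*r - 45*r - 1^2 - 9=2*m^2 + m*(19 - 5*r) - 50*r - 10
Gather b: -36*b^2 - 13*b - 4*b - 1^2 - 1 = -36*b^2 - 17*b - 2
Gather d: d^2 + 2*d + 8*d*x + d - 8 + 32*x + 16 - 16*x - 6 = d^2 + d*(8*x + 3) + 16*x + 2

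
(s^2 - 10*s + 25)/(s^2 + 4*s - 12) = (s^2 - 10*s + 25)/(s^2 + 4*s - 12)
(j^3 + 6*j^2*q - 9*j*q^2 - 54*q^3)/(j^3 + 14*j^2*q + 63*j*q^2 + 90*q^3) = (j - 3*q)/(j + 5*q)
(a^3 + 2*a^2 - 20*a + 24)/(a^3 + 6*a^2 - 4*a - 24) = (a - 2)/(a + 2)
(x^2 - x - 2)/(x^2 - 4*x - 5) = (x - 2)/(x - 5)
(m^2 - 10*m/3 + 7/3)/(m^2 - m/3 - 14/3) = (m - 1)/(m + 2)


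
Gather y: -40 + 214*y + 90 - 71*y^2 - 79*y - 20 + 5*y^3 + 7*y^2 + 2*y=5*y^3 - 64*y^2 + 137*y + 30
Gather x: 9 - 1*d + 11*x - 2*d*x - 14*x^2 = -d - 14*x^2 + x*(11 - 2*d) + 9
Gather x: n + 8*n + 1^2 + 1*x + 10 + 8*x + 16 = 9*n + 9*x + 27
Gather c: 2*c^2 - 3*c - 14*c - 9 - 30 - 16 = 2*c^2 - 17*c - 55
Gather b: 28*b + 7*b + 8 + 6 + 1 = 35*b + 15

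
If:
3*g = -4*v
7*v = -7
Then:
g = 4/3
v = -1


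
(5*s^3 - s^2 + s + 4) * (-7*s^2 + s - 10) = -35*s^5 + 12*s^4 - 58*s^3 - 17*s^2 - 6*s - 40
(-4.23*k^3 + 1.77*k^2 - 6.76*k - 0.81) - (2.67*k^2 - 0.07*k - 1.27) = -4.23*k^3 - 0.9*k^2 - 6.69*k + 0.46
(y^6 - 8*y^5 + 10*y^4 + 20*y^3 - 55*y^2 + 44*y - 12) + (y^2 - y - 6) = y^6 - 8*y^5 + 10*y^4 + 20*y^3 - 54*y^2 + 43*y - 18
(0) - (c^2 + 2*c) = -c^2 - 2*c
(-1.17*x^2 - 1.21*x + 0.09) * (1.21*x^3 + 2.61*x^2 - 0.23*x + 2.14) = -1.4157*x^5 - 4.5178*x^4 - 2.7801*x^3 - 1.9906*x^2 - 2.6101*x + 0.1926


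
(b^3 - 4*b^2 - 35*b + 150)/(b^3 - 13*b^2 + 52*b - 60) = (b^2 + b - 30)/(b^2 - 8*b + 12)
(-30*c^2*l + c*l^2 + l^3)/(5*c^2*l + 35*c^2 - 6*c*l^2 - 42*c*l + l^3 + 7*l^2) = l*(-6*c - l)/(c*l + 7*c - l^2 - 7*l)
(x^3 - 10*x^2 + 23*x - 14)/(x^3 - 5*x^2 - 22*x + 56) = (x - 1)/(x + 4)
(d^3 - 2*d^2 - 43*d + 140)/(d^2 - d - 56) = (d^2 - 9*d + 20)/(d - 8)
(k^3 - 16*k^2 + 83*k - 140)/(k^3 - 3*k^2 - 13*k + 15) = (k^2 - 11*k + 28)/(k^2 + 2*k - 3)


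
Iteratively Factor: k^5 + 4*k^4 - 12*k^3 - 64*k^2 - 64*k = (k - 4)*(k^4 + 8*k^3 + 20*k^2 + 16*k) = k*(k - 4)*(k^3 + 8*k^2 + 20*k + 16) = k*(k - 4)*(k + 2)*(k^2 + 6*k + 8) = k*(k - 4)*(k + 2)^2*(k + 4)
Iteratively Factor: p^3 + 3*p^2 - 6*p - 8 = (p + 1)*(p^2 + 2*p - 8) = (p + 1)*(p + 4)*(p - 2)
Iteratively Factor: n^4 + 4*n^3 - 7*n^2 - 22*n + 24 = (n - 2)*(n^3 + 6*n^2 + 5*n - 12) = (n - 2)*(n + 4)*(n^2 + 2*n - 3) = (n - 2)*(n + 3)*(n + 4)*(n - 1)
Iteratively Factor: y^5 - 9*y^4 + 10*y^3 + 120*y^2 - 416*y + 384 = (y + 4)*(y^4 - 13*y^3 + 62*y^2 - 128*y + 96) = (y - 2)*(y + 4)*(y^3 - 11*y^2 + 40*y - 48) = (y - 4)*(y - 2)*(y + 4)*(y^2 - 7*y + 12) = (y - 4)*(y - 3)*(y - 2)*(y + 4)*(y - 4)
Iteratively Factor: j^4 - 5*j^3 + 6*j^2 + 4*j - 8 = (j + 1)*(j^3 - 6*j^2 + 12*j - 8) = (j - 2)*(j + 1)*(j^2 - 4*j + 4) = (j - 2)^2*(j + 1)*(j - 2)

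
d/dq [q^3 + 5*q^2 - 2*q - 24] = 3*q^2 + 10*q - 2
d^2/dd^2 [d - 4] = 0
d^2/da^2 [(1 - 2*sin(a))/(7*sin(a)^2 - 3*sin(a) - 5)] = (-98*sin(a)^5 + 154*sin(a)^4 - 287*sin(a)^3 - 115*sin(a)^2 + 481*sin(a) - 148)/(-7*sin(a)^2 + 3*sin(a) + 5)^3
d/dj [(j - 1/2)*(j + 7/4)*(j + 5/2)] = 3*j^2 + 15*j/2 + 9/4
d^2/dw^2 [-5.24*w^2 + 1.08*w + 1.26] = -10.4800000000000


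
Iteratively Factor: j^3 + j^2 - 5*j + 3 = (j + 3)*(j^2 - 2*j + 1) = (j - 1)*(j + 3)*(j - 1)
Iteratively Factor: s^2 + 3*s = (s)*(s + 3)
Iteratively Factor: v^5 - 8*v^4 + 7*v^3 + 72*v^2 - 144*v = (v - 4)*(v^4 - 4*v^3 - 9*v^2 + 36*v) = (v - 4)*(v + 3)*(v^3 - 7*v^2 + 12*v) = (v - 4)^2*(v + 3)*(v^2 - 3*v) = (v - 4)^2*(v - 3)*(v + 3)*(v)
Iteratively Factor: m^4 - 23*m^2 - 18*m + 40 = (m - 5)*(m^3 + 5*m^2 + 2*m - 8) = (m - 5)*(m + 4)*(m^2 + m - 2) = (m - 5)*(m + 2)*(m + 4)*(m - 1)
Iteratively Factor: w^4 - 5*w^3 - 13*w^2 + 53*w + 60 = (w - 5)*(w^3 - 13*w - 12) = (w - 5)*(w + 3)*(w^2 - 3*w - 4) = (w - 5)*(w - 4)*(w + 3)*(w + 1)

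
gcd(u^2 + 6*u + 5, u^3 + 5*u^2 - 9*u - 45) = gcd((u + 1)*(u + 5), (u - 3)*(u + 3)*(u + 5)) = u + 5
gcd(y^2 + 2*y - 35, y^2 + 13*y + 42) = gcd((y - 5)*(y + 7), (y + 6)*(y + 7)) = y + 7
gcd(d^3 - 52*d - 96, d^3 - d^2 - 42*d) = d + 6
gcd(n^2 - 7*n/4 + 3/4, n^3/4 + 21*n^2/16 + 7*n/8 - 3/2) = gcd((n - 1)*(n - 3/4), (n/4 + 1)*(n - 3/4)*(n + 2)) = n - 3/4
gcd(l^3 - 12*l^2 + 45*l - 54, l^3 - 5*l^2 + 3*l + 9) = l^2 - 6*l + 9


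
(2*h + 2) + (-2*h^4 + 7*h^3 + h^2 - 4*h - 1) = -2*h^4 + 7*h^3 + h^2 - 2*h + 1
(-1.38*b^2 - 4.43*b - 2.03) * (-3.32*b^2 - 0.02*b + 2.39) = 4.5816*b^4 + 14.7352*b^3 + 3.53*b^2 - 10.5471*b - 4.8517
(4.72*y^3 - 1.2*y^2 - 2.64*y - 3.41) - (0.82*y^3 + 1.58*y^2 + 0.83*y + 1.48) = 3.9*y^3 - 2.78*y^2 - 3.47*y - 4.89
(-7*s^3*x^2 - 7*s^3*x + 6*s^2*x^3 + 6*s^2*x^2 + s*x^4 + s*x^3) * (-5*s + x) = 35*s^4*x^2 + 35*s^4*x - 37*s^3*x^3 - 37*s^3*x^2 + s^2*x^4 + s^2*x^3 + s*x^5 + s*x^4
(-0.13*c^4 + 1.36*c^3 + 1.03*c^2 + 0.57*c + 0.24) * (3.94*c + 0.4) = -0.5122*c^5 + 5.3064*c^4 + 4.6022*c^3 + 2.6578*c^2 + 1.1736*c + 0.096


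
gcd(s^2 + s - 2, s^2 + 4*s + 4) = s + 2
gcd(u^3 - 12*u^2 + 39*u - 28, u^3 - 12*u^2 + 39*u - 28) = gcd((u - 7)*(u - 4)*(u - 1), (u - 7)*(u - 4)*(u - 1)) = u^3 - 12*u^2 + 39*u - 28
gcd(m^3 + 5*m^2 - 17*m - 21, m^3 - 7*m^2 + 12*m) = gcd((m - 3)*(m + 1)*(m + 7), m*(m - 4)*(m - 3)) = m - 3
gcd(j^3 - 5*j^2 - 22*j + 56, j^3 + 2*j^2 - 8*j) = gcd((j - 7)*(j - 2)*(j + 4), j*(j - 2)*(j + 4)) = j^2 + 2*j - 8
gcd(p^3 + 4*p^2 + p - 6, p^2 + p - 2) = p^2 + p - 2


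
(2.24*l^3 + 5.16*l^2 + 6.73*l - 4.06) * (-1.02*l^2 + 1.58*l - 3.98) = -2.2848*l^5 - 1.724*l^4 - 7.627*l^3 - 5.7622*l^2 - 33.2002*l + 16.1588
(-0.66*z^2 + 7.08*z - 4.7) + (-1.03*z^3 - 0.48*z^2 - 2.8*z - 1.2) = -1.03*z^3 - 1.14*z^2 + 4.28*z - 5.9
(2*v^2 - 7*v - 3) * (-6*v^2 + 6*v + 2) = -12*v^4 + 54*v^3 - 20*v^2 - 32*v - 6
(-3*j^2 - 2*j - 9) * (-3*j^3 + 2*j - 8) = 9*j^5 + 6*j^4 + 21*j^3 + 20*j^2 - 2*j + 72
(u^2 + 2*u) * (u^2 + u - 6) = u^4 + 3*u^3 - 4*u^2 - 12*u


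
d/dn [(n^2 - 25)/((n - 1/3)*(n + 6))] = 3*(17*n^2 + 138*n + 425)/(9*n^4 + 102*n^3 + 253*n^2 - 204*n + 36)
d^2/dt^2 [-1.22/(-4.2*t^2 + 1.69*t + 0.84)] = (43.0416*t^2 - 17.31912*t - 1.22*(8.4*t - 1.69)*(16.8*t - 3.38) - 8.60832)/(-4.2*t^2 + 1.69*t + 0.84)^3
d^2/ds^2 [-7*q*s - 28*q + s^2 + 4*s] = 2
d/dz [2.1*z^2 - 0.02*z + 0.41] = 4.2*z - 0.02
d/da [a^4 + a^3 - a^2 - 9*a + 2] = 4*a^3 + 3*a^2 - 2*a - 9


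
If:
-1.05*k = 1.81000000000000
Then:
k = -1.72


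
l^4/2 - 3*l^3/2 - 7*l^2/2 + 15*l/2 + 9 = (l/2 + 1/2)*(l - 3)^2*(l + 2)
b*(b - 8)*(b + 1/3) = b^3 - 23*b^2/3 - 8*b/3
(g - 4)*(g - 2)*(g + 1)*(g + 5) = g^4 - 23*g^2 + 18*g + 40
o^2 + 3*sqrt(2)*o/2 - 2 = (o - sqrt(2)/2)*(o + 2*sqrt(2))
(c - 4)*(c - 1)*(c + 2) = c^3 - 3*c^2 - 6*c + 8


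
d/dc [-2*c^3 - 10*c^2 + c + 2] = -6*c^2 - 20*c + 1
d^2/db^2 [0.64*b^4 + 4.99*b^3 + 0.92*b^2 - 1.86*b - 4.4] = 7.68*b^2 + 29.94*b + 1.84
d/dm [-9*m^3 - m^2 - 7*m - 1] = -27*m^2 - 2*m - 7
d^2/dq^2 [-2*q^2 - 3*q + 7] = -4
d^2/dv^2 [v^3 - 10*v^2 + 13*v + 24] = 6*v - 20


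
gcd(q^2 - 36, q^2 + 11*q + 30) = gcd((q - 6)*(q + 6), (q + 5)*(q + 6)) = q + 6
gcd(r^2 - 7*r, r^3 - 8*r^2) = r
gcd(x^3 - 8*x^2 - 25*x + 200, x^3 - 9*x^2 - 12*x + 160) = x^2 - 13*x + 40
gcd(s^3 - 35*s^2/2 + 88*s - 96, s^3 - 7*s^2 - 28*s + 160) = s - 8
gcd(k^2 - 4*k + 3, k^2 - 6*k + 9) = k - 3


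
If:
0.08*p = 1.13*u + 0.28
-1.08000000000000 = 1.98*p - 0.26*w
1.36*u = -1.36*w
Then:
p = -0.51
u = -0.28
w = 0.28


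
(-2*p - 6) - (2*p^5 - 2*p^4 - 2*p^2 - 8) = -2*p^5 + 2*p^4 + 2*p^2 - 2*p + 2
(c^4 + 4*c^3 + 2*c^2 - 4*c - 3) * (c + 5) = c^5 + 9*c^4 + 22*c^3 + 6*c^2 - 23*c - 15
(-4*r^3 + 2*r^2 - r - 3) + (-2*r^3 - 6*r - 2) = -6*r^3 + 2*r^2 - 7*r - 5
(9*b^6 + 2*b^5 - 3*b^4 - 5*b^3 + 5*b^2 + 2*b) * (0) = 0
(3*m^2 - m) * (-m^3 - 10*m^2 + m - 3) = -3*m^5 - 29*m^4 + 13*m^3 - 10*m^2 + 3*m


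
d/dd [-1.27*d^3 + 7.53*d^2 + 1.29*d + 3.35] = -3.81*d^2 + 15.06*d + 1.29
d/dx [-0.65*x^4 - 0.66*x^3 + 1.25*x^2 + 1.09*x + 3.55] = -2.6*x^3 - 1.98*x^2 + 2.5*x + 1.09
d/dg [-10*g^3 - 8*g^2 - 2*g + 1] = -30*g^2 - 16*g - 2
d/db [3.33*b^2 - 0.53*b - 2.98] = 6.66*b - 0.53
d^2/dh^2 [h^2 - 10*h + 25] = 2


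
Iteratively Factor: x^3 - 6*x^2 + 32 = (x - 4)*(x^2 - 2*x - 8) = (x - 4)^2*(x + 2)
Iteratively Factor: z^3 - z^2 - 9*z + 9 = (z - 3)*(z^2 + 2*z - 3) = (z - 3)*(z - 1)*(z + 3)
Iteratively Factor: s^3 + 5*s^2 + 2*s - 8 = (s + 4)*(s^2 + s - 2) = (s + 2)*(s + 4)*(s - 1)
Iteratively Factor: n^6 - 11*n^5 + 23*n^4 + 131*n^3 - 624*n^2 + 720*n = (n - 4)*(n^5 - 7*n^4 - 5*n^3 + 111*n^2 - 180*n) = (n - 4)*(n + 4)*(n^4 - 11*n^3 + 39*n^2 - 45*n) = (n - 4)*(n - 3)*(n + 4)*(n^3 - 8*n^2 + 15*n) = (n - 4)*(n - 3)^2*(n + 4)*(n^2 - 5*n) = n*(n - 4)*(n - 3)^2*(n + 4)*(n - 5)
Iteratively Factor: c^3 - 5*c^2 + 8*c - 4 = (c - 1)*(c^2 - 4*c + 4) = (c - 2)*(c - 1)*(c - 2)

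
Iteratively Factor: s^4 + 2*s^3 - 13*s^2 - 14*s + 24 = (s - 3)*(s^3 + 5*s^2 + 2*s - 8) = (s - 3)*(s + 4)*(s^2 + s - 2) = (s - 3)*(s + 2)*(s + 4)*(s - 1)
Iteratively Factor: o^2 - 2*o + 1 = (o - 1)*(o - 1)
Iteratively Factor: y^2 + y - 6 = (y - 2)*(y + 3)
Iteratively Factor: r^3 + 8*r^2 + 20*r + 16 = (r + 4)*(r^2 + 4*r + 4) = (r + 2)*(r + 4)*(r + 2)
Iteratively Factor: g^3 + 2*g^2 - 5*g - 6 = (g + 3)*(g^2 - g - 2) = (g - 2)*(g + 3)*(g + 1)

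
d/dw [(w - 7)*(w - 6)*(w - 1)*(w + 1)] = 4*w^3 - 39*w^2 + 82*w + 13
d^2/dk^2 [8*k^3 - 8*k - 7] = 48*k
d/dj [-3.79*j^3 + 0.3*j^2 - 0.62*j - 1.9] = -11.37*j^2 + 0.6*j - 0.62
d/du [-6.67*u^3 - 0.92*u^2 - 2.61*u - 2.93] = -20.01*u^2 - 1.84*u - 2.61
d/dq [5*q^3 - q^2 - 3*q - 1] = 15*q^2 - 2*q - 3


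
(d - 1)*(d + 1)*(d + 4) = d^3 + 4*d^2 - d - 4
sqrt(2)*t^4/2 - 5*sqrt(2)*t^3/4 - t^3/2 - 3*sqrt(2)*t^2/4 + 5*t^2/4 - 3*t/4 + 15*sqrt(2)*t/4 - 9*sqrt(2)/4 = (t - 3/2)*(t - 1)*(t - 3*sqrt(2)/2)*(sqrt(2)*t/2 + 1)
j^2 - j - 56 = (j - 8)*(j + 7)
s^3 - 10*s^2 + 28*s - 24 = (s - 6)*(s - 2)^2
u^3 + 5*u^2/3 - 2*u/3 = u*(u - 1/3)*(u + 2)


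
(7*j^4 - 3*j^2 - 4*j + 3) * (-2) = -14*j^4 + 6*j^2 + 8*j - 6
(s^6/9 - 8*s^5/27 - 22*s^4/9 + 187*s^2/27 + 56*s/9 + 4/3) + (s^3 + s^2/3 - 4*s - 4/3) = s^6/9 - 8*s^5/27 - 22*s^4/9 + s^3 + 196*s^2/27 + 20*s/9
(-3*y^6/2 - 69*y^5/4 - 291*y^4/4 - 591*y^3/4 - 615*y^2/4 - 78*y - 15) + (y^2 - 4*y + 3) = -3*y^6/2 - 69*y^5/4 - 291*y^4/4 - 591*y^3/4 - 611*y^2/4 - 82*y - 12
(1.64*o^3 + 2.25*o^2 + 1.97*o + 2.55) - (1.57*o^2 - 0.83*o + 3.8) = 1.64*o^3 + 0.68*o^2 + 2.8*o - 1.25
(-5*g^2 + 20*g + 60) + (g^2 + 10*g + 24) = -4*g^2 + 30*g + 84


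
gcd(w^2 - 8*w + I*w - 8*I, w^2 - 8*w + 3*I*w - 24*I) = w - 8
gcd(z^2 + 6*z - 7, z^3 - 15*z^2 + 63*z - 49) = z - 1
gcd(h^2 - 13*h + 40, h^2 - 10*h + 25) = h - 5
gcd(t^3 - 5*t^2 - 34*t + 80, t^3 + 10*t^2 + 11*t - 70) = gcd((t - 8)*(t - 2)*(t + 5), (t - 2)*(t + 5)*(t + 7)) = t^2 + 3*t - 10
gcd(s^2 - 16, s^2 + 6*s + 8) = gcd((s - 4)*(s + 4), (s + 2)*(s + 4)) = s + 4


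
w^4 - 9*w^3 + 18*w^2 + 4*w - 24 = (w - 6)*(w - 2)^2*(w + 1)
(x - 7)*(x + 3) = x^2 - 4*x - 21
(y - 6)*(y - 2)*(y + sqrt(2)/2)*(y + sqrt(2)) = y^4 - 8*y^3 + 3*sqrt(2)*y^3/2 - 12*sqrt(2)*y^2 + 13*y^2 - 8*y + 18*sqrt(2)*y + 12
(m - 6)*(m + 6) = m^2 - 36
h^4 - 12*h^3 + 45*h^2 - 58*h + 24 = (h - 6)*(h - 4)*(h - 1)^2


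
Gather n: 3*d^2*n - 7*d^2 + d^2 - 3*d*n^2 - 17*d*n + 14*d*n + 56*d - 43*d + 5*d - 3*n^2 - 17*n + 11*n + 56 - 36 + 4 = -6*d^2 + 18*d + n^2*(-3*d - 3) + n*(3*d^2 - 3*d - 6) + 24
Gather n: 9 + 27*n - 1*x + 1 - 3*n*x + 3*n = n*(30 - 3*x) - x + 10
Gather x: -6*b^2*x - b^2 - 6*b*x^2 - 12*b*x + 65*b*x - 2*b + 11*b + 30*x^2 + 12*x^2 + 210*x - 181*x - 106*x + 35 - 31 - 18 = -b^2 + 9*b + x^2*(42 - 6*b) + x*(-6*b^2 + 53*b - 77) - 14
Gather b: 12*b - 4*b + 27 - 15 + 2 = 8*b + 14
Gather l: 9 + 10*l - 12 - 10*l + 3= 0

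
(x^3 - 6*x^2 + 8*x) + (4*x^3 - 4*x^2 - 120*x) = 5*x^3 - 10*x^2 - 112*x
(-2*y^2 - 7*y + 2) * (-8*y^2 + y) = 16*y^4 + 54*y^3 - 23*y^2 + 2*y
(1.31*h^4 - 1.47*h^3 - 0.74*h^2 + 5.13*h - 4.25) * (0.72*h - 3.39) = 0.9432*h^5 - 5.4993*h^4 + 4.4505*h^3 + 6.2022*h^2 - 20.4507*h + 14.4075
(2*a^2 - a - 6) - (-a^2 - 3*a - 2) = 3*a^2 + 2*a - 4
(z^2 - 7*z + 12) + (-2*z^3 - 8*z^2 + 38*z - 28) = -2*z^3 - 7*z^2 + 31*z - 16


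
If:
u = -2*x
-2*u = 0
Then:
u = 0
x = 0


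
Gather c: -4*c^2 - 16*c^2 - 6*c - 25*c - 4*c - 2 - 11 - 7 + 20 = -20*c^2 - 35*c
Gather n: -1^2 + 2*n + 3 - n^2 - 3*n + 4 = -n^2 - n + 6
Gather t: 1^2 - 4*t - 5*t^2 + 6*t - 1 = -5*t^2 + 2*t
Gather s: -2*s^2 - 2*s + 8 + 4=-2*s^2 - 2*s + 12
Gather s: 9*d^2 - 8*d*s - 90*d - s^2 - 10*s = 9*d^2 - 90*d - s^2 + s*(-8*d - 10)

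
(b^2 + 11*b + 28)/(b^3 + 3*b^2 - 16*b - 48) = (b + 7)/(b^2 - b - 12)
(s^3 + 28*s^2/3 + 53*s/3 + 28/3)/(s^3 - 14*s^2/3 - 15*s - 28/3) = (s + 7)/(s - 7)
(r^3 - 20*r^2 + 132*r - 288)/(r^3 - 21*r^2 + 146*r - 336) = (r - 6)/(r - 7)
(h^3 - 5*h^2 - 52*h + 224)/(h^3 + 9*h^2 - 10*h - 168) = (h - 8)/(h + 6)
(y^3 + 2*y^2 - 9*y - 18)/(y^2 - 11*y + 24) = (y^2 + 5*y + 6)/(y - 8)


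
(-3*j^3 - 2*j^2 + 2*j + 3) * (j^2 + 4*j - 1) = -3*j^5 - 14*j^4 - 3*j^3 + 13*j^2 + 10*j - 3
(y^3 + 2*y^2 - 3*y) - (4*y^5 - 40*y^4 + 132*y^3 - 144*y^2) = -4*y^5 + 40*y^4 - 131*y^3 + 146*y^2 - 3*y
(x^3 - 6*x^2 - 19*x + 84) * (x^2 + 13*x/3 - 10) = x^5 - 5*x^4/3 - 55*x^3 + 185*x^2/3 + 554*x - 840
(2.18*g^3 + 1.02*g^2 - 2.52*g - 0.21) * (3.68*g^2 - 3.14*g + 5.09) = 8.0224*g^5 - 3.0916*g^4 - 1.3802*g^3 + 12.3318*g^2 - 12.1674*g - 1.0689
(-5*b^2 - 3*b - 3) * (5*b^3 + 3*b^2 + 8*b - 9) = -25*b^5 - 30*b^4 - 64*b^3 + 12*b^2 + 3*b + 27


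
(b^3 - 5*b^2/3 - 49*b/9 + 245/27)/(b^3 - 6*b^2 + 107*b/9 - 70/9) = (b + 7/3)/(b - 2)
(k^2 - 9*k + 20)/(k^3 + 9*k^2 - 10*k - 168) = (k - 5)/(k^2 + 13*k + 42)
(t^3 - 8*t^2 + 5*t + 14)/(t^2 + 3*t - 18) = (t^3 - 8*t^2 + 5*t + 14)/(t^2 + 3*t - 18)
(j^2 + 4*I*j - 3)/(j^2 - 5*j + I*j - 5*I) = (j + 3*I)/(j - 5)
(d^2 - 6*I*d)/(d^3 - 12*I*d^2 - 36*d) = 1/(d - 6*I)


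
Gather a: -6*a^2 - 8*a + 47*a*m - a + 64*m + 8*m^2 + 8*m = -6*a^2 + a*(47*m - 9) + 8*m^2 + 72*m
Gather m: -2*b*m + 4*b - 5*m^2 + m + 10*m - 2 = 4*b - 5*m^2 + m*(11 - 2*b) - 2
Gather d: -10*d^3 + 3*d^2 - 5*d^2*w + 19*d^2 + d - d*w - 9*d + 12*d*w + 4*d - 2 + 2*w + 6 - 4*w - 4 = -10*d^3 + d^2*(22 - 5*w) + d*(11*w - 4) - 2*w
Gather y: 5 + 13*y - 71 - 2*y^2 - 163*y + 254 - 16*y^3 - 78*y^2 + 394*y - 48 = -16*y^3 - 80*y^2 + 244*y + 140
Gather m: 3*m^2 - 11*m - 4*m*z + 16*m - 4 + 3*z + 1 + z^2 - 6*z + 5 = 3*m^2 + m*(5 - 4*z) + z^2 - 3*z + 2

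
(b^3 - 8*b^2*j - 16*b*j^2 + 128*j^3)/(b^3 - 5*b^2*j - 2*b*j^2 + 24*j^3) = (b^2 - 4*b*j - 32*j^2)/(b^2 - b*j - 6*j^2)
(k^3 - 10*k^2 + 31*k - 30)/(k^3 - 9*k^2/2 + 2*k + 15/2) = 2*(k^2 - 7*k + 10)/(2*k^2 - 3*k - 5)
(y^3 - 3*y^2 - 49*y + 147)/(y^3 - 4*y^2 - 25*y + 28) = (y^2 + 4*y - 21)/(y^2 + 3*y - 4)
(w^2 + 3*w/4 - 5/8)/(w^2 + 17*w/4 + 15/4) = (w - 1/2)/(w + 3)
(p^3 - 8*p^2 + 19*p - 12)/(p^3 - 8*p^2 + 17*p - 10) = (p^2 - 7*p + 12)/(p^2 - 7*p + 10)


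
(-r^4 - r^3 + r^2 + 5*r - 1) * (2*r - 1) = -2*r^5 - r^4 + 3*r^3 + 9*r^2 - 7*r + 1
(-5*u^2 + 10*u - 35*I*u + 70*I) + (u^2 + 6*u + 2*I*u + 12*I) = -4*u^2 + 16*u - 33*I*u + 82*I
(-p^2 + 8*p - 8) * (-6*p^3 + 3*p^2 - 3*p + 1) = 6*p^5 - 51*p^4 + 75*p^3 - 49*p^2 + 32*p - 8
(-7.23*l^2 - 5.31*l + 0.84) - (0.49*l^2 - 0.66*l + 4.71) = -7.72*l^2 - 4.65*l - 3.87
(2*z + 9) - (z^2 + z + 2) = -z^2 + z + 7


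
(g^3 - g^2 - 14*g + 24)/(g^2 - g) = (g^3 - g^2 - 14*g + 24)/(g*(g - 1))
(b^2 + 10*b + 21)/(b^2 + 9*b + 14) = (b + 3)/(b + 2)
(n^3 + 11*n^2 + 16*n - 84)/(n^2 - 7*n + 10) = (n^2 + 13*n + 42)/(n - 5)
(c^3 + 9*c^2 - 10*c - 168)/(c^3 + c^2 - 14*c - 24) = (c^2 + 13*c + 42)/(c^2 + 5*c + 6)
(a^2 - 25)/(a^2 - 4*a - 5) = (a + 5)/(a + 1)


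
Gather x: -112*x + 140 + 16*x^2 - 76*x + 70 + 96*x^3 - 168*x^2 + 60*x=96*x^3 - 152*x^2 - 128*x + 210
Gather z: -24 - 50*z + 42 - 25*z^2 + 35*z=-25*z^2 - 15*z + 18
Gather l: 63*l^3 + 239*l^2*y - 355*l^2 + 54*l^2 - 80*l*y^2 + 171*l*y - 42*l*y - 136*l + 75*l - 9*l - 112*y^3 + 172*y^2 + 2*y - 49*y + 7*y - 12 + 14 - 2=63*l^3 + l^2*(239*y - 301) + l*(-80*y^2 + 129*y - 70) - 112*y^3 + 172*y^2 - 40*y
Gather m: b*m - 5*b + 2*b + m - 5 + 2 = -3*b + m*(b + 1) - 3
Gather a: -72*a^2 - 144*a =-72*a^2 - 144*a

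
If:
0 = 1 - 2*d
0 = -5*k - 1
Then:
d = 1/2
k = -1/5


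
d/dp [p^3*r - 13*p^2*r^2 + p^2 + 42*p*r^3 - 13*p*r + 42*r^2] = 3*p^2*r - 26*p*r^2 + 2*p + 42*r^3 - 13*r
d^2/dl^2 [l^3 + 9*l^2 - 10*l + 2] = 6*l + 18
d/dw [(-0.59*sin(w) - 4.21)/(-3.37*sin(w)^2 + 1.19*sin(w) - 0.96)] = (-1.9883*sin(w)^2 - 28.3754*sin(w) + 5.5763)*cos(w)/(11.3569*sin(w)^4 - 8.0206*sin(w)^3 + 7.8865*sin(w)^2 - 2.2848*sin(w) + 0.9216)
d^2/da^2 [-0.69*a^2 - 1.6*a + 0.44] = -1.38000000000000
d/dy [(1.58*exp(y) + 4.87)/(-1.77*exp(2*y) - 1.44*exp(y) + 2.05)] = (2.7966*exp(2*y) + 17.2398*exp(y) + 10.2518)*exp(y)/(3.1329*exp(4*y) + 5.0976*exp(3*y) - 5.1834*exp(2*y) - 5.904*exp(y) + 4.2025)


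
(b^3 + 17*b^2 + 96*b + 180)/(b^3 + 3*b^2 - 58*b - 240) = (b + 6)/(b - 8)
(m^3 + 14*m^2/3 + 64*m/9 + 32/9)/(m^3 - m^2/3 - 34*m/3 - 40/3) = (9*m^2 + 24*m + 16)/(3*(3*m^2 - 7*m - 20))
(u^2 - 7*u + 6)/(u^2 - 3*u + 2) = (u - 6)/(u - 2)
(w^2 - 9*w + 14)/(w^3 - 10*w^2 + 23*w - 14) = 1/(w - 1)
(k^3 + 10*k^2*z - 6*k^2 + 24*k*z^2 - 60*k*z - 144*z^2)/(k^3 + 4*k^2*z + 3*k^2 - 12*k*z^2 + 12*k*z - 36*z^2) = (-k^2 - 4*k*z + 6*k + 24*z)/(-k^2 + 2*k*z - 3*k + 6*z)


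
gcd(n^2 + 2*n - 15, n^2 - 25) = n + 5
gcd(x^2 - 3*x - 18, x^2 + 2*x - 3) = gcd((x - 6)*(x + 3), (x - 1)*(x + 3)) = x + 3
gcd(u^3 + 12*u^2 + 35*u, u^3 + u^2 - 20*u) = u^2 + 5*u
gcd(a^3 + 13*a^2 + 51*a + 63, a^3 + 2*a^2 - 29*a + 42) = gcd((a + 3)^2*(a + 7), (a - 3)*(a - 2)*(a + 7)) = a + 7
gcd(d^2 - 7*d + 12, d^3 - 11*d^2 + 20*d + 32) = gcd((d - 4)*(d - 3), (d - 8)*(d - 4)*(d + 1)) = d - 4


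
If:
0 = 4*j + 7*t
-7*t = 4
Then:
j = 1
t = -4/7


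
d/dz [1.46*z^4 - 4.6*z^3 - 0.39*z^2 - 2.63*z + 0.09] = 5.84*z^3 - 13.8*z^2 - 0.78*z - 2.63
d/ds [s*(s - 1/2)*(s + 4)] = 3*s^2 + 7*s - 2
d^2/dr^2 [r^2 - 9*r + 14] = 2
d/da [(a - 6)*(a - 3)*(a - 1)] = 3*a^2 - 20*a + 27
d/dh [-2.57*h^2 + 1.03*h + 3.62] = 1.03 - 5.14*h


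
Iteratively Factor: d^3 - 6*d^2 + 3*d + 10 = (d + 1)*(d^2 - 7*d + 10) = (d - 2)*(d + 1)*(d - 5)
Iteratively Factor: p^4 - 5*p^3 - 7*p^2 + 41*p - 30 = (p - 2)*(p^3 - 3*p^2 - 13*p + 15) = (p - 5)*(p - 2)*(p^2 + 2*p - 3) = (p - 5)*(p - 2)*(p + 3)*(p - 1)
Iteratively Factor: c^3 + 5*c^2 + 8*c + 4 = (c + 1)*(c^2 + 4*c + 4) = (c + 1)*(c + 2)*(c + 2)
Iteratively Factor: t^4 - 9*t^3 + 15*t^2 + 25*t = (t - 5)*(t^3 - 4*t^2 - 5*t) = t*(t - 5)*(t^2 - 4*t - 5) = t*(t - 5)*(t + 1)*(t - 5)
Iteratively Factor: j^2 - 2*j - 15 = (j + 3)*(j - 5)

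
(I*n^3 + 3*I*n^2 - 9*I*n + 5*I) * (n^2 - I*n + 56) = I*n^5 + n^4 + 3*I*n^4 + 3*n^3 + 47*I*n^3 - 9*n^2 + 173*I*n^2 + 5*n - 504*I*n + 280*I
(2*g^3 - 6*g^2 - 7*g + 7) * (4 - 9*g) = -18*g^4 + 62*g^3 + 39*g^2 - 91*g + 28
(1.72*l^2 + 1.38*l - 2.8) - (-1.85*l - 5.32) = 1.72*l^2 + 3.23*l + 2.52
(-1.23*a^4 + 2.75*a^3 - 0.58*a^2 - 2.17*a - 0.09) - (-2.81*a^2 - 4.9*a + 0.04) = -1.23*a^4 + 2.75*a^3 + 2.23*a^2 + 2.73*a - 0.13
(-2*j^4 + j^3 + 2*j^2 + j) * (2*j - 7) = -4*j^5 + 16*j^4 - 3*j^3 - 12*j^2 - 7*j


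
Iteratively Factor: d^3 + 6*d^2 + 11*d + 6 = (d + 1)*(d^2 + 5*d + 6) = (d + 1)*(d + 2)*(d + 3)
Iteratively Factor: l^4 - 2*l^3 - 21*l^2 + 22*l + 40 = (l + 1)*(l^3 - 3*l^2 - 18*l + 40) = (l + 1)*(l + 4)*(l^2 - 7*l + 10) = (l - 2)*(l + 1)*(l + 4)*(l - 5)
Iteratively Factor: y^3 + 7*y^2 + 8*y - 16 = (y + 4)*(y^2 + 3*y - 4) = (y + 4)^2*(y - 1)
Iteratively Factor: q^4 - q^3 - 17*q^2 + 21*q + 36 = (q - 3)*(q^3 + 2*q^2 - 11*q - 12) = (q - 3)*(q + 4)*(q^2 - 2*q - 3) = (q - 3)^2*(q + 4)*(q + 1)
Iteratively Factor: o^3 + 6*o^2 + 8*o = (o + 4)*(o^2 + 2*o) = o*(o + 4)*(o + 2)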